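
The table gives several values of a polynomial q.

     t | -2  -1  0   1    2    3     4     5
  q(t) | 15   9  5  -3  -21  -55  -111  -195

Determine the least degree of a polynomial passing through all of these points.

3

Forward differences of the values at t = -2, -1, 0, 1, 2, 3, 4, 5:
  q  : 15  9  5  -3  -21  -55  -111  -195
  Δ  : -6  -4  -8  -18  -34  -56  -84
  Δ^2: 2  -4  -10  -16  -22  -28
  Δ^3: -6  -6  -6  -6  -6
  Δ^4: 0  0  0  0
  Δ^5: 0  0  0
  Δ^6: 0  0
  Δ^7: 0
The third differences are constant (-6) and nonzero, while all higher differences vanish, so the minimal degree is 3.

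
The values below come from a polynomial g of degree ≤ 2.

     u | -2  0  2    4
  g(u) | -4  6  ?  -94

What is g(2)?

On equispaced nodes a degree-2 polynomial has vanishing third forward difference, so
  - g(-2) + 3·g(0) - 3·g(2) + g(4) = 0.
Substituting the known values and solving for g(2):
  -3·g(2) = 72
  g(2) = -24.

-24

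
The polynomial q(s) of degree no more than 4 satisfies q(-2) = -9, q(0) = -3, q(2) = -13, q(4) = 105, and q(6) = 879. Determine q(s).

q(s) = s^4 - s^3 - 6s^2 + 3s - 3

Write q(s) = as^4 + bs^3 + cs^2 + ds + e. Substituting each data point gives a linear system:
  16a - 8b + 4c - 2d + e = -9
  e = -3
  16a + 8b + 4c + 2d + e = -13
  256a + 64b + 16c + 4d + e = 105
  1296a + 216b + 36c + 6d + e = 879
Solving the system yields a = 1, b = -1, c = -6, d = 3, e = -3.
So q(s) = s^4 - s^3 - 6s^2 + 3s - 3.
Check: q(-2) = -9. ✓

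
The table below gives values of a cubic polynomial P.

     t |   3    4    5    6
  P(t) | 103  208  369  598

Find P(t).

P(t) = 2t^3 + 4t^2 + 3t + 4

Write P(t) = at^3 + bt^2 + ct + d. Substituting each data point gives a linear system:
  27a + 9b + 3c + d = 103
  64a + 16b + 4c + d = 208
  125a + 25b + 5c + d = 369
  216a + 36b + 6c + d = 598
Solving the system yields a = 2, b = 4, c = 3, d = 4.
So P(t) = 2t³ + 4t² + 3t + 4.
Check: P(5) = 369. ✓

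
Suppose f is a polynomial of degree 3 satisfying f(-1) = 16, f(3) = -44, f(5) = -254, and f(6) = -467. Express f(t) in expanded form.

Using the Lagrange interpolation formula with nodes -1, 3, 5, 6:
  L_0(t) = (t - 3)(t - 5)(t - 6) / -168
  L_1(t) = (t + 1)(t - 5)(t - 6) / 24
  L_2(t) = (t + 1)(t - 3)(t - 6) / -12
  L_3(t) = (t + 1)(t - 3)(t - 5) / 21
Then f(t) = 16·L_0(t) - 44·L_1(t) - 254·L_2(t) - 467·L_3(t).
Expanding and collecting terms gives f(t) = -3t^3 + 6t^2 - 6t + 1.
Check: f(3) = -44. ✓

f(t) = -3t^3 + 6t^2 - 6t + 1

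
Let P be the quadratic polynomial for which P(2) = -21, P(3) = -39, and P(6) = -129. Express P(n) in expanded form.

P(n) = -3n^2 - 3n - 3

Using the Lagrange interpolation formula with nodes 2, 3, 6:
  L_0(n) = (n - 3)(n - 6) / 4
  L_1(n) = (n - 2)(n - 6) / -3
  L_2(n) = (n - 2)(n - 3) / 12
Then P(n) = -21·L_0(n) - 39·L_1(n) - 129·L_2(n).
Expanding and collecting terms gives P(n) = -3n² - 3n - 3.
Check: P(3) = -39. ✓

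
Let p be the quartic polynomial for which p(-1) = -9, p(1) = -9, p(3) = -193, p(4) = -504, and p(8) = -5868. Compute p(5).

Write p(n) = an^4 + bn^3 + cn^2 + dn + e. Substituting each data point gives a linear system:
  a - b + c - d + e = -9
  a + b + c + d + e = -9
  81a + 27b + 9c + 3d + e = -193
  256a + 64b + 16c + 4d + e = -504
  4096a + 512b + 64c + 8d + e = -5868
Solving the system yields a = -1, b = -3, c = -4, d = 3, e = -4.
So p(n) = -n⁴ - 3n³ - 4n² + 3n - 4.
Then p(5) = -1089.

-1089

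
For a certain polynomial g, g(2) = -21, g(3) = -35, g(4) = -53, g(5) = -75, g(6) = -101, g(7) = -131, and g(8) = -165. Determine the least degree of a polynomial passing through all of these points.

Forward differences of the values at u = 2, 3, 4, 5, 6, 7, 8:
  g  : -21  -35  -53  -75  -101  -131  -165
  Δ  : -14  -18  -22  -26  -30  -34
  Δ^2: -4  -4  -4  -4  -4
  Δ^3: 0  0  0  0
  Δ^4: 0  0  0
  Δ^5: 0  0
  Δ^6: 0
The second differences are constant (-4) and nonzero, while all higher differences vanish, so the minimal degree is 2.

2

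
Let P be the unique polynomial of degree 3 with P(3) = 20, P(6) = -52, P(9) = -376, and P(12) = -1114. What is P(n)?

Write P(n) = an^3 + bn^2 + cn + d. Substituting each data point gives a linear system:
  27a + 9b + 3c + d = 20
  216a + 36b + 6c + d = -52
  729a + 81b + 9c + d = -376
  1728a + 144b + 12c + d = -1114
Solving the system yields a = -1, b = 4, c = 3, d = 2.
So P(n) = -n^3 + 4n^2 + 3n + 2.
Check: P(6) = -52. ✓

P(n) = -n^3 + 4n^2 + 3n + 2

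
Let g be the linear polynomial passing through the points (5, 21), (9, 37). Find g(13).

53

Write g(s) = as + b. Substituting each data point gives a linear system:
  5a + b = 21
  9a + b = 37
Solving the system yields a = 4, b = 1.
So g(s) = 4s + 1.
Then g(13) = 53.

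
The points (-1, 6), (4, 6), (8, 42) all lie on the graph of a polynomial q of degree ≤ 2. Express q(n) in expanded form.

q(n) = n^2 - 3n + 2

Write q(n) = an^2 + bn + c. Substituting each data point gives a linear system:
  a - b + c = 6
  16a + 4b + c = 6
  64a + 8b + c = 42
Solving the system yields a = 1, b = -3, c = 2.
So q(n) = n^2 - 3n + 2.
Check: q(-1) = 6. ✓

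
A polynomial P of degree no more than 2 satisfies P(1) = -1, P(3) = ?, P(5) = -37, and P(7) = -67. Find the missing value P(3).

-15

On equispaced nodes a degree-2 polynomial has vanishing third forward difference, so
  - P(1) + 3·P(3) - 3·P(5) + P(7) = 0.
Substituting the known values and solving for P(3):
  3·P(3) = -45
  P(3) = -15.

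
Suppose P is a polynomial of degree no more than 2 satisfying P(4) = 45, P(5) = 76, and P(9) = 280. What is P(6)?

Write P(s) = as^2 + bs + c. Substituting each data point gives a linear system:
  16a + 4b + c = 45
  25a + 5b + c = 76
  81a + 9b + c = 280
Solving the system yields a = 4, b = -5, c = 1.
So P(s) = 4s^2 - 5s + 1.
Then P(6) = 115.

115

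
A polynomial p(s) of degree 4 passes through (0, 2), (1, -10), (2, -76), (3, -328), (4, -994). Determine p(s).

Write p(s) = as^4 + bs^3 + cs^2 + ds + e. Substituting each data point gives a linear system:
  e = 2
  a + b + c + d + e = -10
  16a + 8b + 4c + 2d + e = -76
  81a + 27b + 9c + 3d + e = -328
  256a + 64b + 16c + 4d + e = -994
Solving the system yields a = -4, b = 2, c = -5, d = -5, e = 2.
So p(s) = -4s^4 + 2s^3 - 5s^2 - 5s + 2.
Check: p(4) = -994. ✓

p(s) = -4s^4 + 2s^3 - 5s^2 - 5s + 2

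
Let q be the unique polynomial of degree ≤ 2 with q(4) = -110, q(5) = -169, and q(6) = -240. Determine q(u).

Using the Lagrange interpolation formula with nodes 4, 5, 6:
  L_0(u) = (u - 5)(u - 6) / 2
  L_1(u) = (u - 4)(u - 6) / -1
  L_2(u) = (u - 4)(u - 5) / 2
Then q(u) = -110·L_0(u) - 169·L_1(u) - 240·L_2(u).
Expanding and collecting terms gives q(u) = -6u^2 - 5u + 6.
Check: q(4) = -110. ✓

q(u) = -6u^2 - 5u + 6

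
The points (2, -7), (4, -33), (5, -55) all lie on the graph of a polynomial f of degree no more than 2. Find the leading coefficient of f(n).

Write f(n) = an^2 + bn + c. Substituting each data point gives a linear system:
  4a + 2b + c = -7
  16a + 4b + c = -33
  25a + 5b + c = -55
Solving the system yields a = -3, b = 5, c = -5.
So f(n) = -3n^2 + 5n - 5.
The leading coefficient is -3.

-3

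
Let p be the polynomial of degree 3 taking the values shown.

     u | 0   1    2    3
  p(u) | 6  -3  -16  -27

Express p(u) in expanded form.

p(u) = u^3 - 5u^2 - 5u + 6

Using the Lagrange interpolation formula with nodes 0, 1, 2, 3:
  L_0(u) = (u - 1)(u - 2)(u - 3) / -6
  L_1(u) = u(u - 2)(u - 3) / 2
  L_2(u) = u(u - 1)(u - 3) / -2
  L_3(u) = u(u - 1)(u - 2) / 6
Then p(u) = 6·L_0(u) - 3·L_1(u) - 16·L_2(u) - 27·L_3(u).
Expanding and collecting terms gives p(u) = u^3 - 5u^2 - 5u + 6.
Check: p(0) = 6. ✓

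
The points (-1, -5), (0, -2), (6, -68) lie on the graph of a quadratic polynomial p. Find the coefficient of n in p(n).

1

Write p(n) = an^2 + bn + c. Substituting each data point gives a linear system:
  a - b + c = -5
  c = -2
  36a + 6b + c = -68
Solving the system yields a = -2, b = 1, c = -2.
So p(n) = -2n^2 + n - 2.
The coefficient of n is 1.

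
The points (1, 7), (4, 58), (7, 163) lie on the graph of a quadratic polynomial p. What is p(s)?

Write p(s) = as^2 + bs + c. Substituting each data point gives a linear system:
  a + b + c = 7
  16a + 4b + c = 58
  49a + 7b + c = 163
Solving the system yields a = 3, b = 2, c = 2.
So p(s) = 3s² + 2s + 2.
Check: p(4) = 58. ✓

p(s) = 3s^2 + 2s + 2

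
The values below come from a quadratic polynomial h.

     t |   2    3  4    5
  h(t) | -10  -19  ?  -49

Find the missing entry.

The 3 known points determine the degree-2 polynomial uniquely.
Write h(t) = at^2 + bt + c. Substituting each data point gives a linear system:
  4a + 2b + c = -10
  9a + 3b + c = -19
  25a + 5b + c = -49
Solving the system yields a = -2, b = 1, c = -4.
So h(t) = -2t² + t - 4.
Then h(4) = -32.

-32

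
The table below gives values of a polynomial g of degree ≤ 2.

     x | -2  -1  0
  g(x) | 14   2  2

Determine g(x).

g(x) = 6x^2 + 6x + 2

Write g(x) = ax^2 + bx + c. Substituting each data point gives a linear system:
  4a - 2b + c = 14
  a - b + c = 2
  c = 2
Solving the system yields a = 6, b = 6, c = 2.
So g(x) = 6x^2 + 6x + 2.
Check: g(0) = 2. ✓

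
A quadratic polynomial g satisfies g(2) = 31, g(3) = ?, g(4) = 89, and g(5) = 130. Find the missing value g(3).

56

The 3 known points determine the degree-2 polynomial uniquely.
Write g(t) = at^2 + bt + c. Substituting each data point gives a linear system:
  4a + 2b + c = 31
  16a + 4b + c = 89
  25a + 5b + c = 130
Solving the system yields a = 4, b = 5, c = 5.
So g(t) = 4t^2 + 5t + 5.
Then g(3) = 56.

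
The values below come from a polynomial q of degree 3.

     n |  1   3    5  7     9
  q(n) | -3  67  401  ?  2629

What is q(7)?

1191

On equispaced nodes a degree-3 polynomial has vanishing fourth forward difference, so
  q(1) - 4·q(3) + 6·q(5) - 4·q(7) + q(9) = 0.
Substituting the known values and solving for q(7):
  -4·q(7) = -4764
  q(7) = 1191.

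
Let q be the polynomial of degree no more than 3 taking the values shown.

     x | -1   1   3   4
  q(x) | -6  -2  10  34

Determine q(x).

Write q(x) = ax^3 + bx^2 + cx + d. Substituting each data point gives a linear system:
  -a + b - c + d = -6
  a + b + c + d = -2
  27a + 9b + 3c + d = 10
  64a + 16b + 4c + d = 34
Solving the system yields a = 1, b = -2, c = 1, d = -2.
So q(x) = x^3 - 2x^2 + x - 2.
Check: q(3) = 10. ✓

q(x) = x^3 - 2x^2 + x - 2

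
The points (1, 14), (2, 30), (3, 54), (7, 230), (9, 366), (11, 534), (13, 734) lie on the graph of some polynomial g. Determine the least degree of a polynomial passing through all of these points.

2

Divided differences on the nodes 1, 2, 3, 7, 9, 11, 13:
  order 0: 14  30  54  230  366  534  734
  order 1: 16  24  44  68  84  100
  order 2: 4  4  4  4  4
  order 3: 0  0  0  0
  order 4: 0  0  0
  order 5: 0  0
  order 6: 0
The order-2 divided differences are all 4 (nonzero) and every higher order vanishes, so the data lies on a polynomial of degree exactly 2.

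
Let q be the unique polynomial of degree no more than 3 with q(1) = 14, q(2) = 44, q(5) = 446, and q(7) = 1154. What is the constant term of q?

6

Write q(x) = ax^3 + bx^2 + cx + d. Substituting each data point gives a linear system:
  a + b + c + d = 14
  8a + 4b + 2c + d = 44
  125a + 25b + 5c + d = 446
  343a + 49b + 7c + d = 1154
Solving the system yields a = 3, b = 2, c = 3, d = 6.
So q(x) = 3x^3 + 2x^2 + 3x + 6.
The constant term is 6.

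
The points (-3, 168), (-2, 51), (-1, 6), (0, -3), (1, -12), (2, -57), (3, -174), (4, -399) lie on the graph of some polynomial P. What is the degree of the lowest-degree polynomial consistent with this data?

Forward differences of the values at t = -3, -2, -1, 0, 1, 2, 3, 4:
  P  : 168  51  6  -3  -12  -57  -174  -399
  Δ  : -117  -45  -9  -9  -45  -117  -225
  Δ^2: 72  36  0  -36  -72  -108
  Δ^3: -36  -36  -36  -36  -36
  Δ^4: 0  0  0  0
  Δ^5: 0  0  0
  Δ^6: 0  0
  Δ^7: 0
The third differences are constant (-36) and nonzero, while all higher differences vanish, so the minimal degree is 3.

3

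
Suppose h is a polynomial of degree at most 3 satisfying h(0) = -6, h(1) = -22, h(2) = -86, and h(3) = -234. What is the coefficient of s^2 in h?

-6

Write h(s) = as^3 + bs^2 + cs + d. Substituting each data point gives a linear system:
  d = -6
  a + b + c + d = -22
  8a + 4b + 2c + d = -86
  27a + 9b + 3c + d = -234
Solving the system yields a = -6, b = -6, c = -4, d = -6.
So h(s) = -6s^3 - 6s^2 - 4s - 6.
The coefficient of s^2 is -6.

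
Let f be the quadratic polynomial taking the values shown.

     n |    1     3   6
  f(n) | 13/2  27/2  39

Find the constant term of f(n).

6

Write f(n) = an^2 + bn + c. Substituting each data point gives a linear system:
  a + b + c = 13/2
  9a + 3b + c = 27/2
  36a + 6b + c = 39
Solving the system yields a = 1, b = -1/2, c = 6.
So f(n) = n^2 - (1/2)n + 6.
The constant term is 6.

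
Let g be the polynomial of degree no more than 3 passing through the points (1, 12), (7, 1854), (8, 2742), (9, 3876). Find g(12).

9054

Using the Lagrange interpolation formula with nodes 1, 7, 8, 9:
  L_0(x) = (x - 7)(x - 8)(x - 9) / -336
  L_1(x) = (x - 1)(x - 8)(x - 9) / 12
  L_2(x) = (x - 1)(x - 7)(x - 9) / -7
  L_3(x) = (x - 1)(x - 7)(x - 8) / 16
Then g(x) = 12·L_0(x) + 1854·L_1(x) + 2742·L_2(x) + 3876·L_3(x).
Expanding and collecting terms gives g(x) = 5x³ + 3x² - 2x + 6.
Evaluating at x = 12: g(12) = 9054.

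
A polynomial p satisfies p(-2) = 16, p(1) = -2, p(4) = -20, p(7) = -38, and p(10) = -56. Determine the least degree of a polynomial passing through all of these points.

1

Forward differences of the values at n = -2, 1, 4, 7, 10:
  p  : 16  -2  -20  -38  -56
  Δ  : -18  -18  -18  -18
  Δ^2: 0  0  0
  Δ^3: 0  0
  Δ^4: 0
The first differences are constant (-18) and nonzero, while all higher differences vanish, so the minimal degree is 1.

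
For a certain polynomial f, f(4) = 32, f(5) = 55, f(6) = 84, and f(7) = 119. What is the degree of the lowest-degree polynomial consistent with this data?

Forward differences of the values at s = 4, 5, 6, 7:
  f  : 32  55  84  119
  Δ  : 23  29  35
  Δ^2: 6  6
  Δ^3: 0
The second differences are constant (6) and nonzero, while all higher differences vanish, so the minimal degree is 2.

2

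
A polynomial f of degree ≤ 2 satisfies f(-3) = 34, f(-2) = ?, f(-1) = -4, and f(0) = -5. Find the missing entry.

9

The 3 known points determine the degree-2 polynomial uniquely.
Write f(u) = au^2 + bu + c. Substituting each data point gives a linear system:
  9a - 3b + c = 34
  a - b + c = -4
  c = -5
Solving the system yields a = 6, b = 5, c = -5.
So f(u) = 6u^2 + 5u - 5.
Then f(-2) = 9.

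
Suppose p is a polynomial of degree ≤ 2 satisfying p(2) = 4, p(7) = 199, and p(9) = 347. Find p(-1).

Using the Lagrange interpolation formula with nodes 2, 7, 9:
  L_0(s) = (s - 7)(s - 9) / 35
  L_1(s) = (s - 2)(s - 9) / -10
  L_2(s) = (s - 2)(s - 7) / 14
Then p(s) = 4·L_0(s) + 199·L_1(s) + 347·L_2(s).
Expanding and collecting terms gives p(s) = 5s^2 - 6s - 4.
Evaluating at s = -1: p(-1) = 7.

7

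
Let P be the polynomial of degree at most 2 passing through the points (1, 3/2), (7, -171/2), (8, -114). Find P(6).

Using the Lagrange interpolation formula with nodes 1, 7, 8:
  L_0(n) = (n - 7)(n - 8) / 42
  L_1(n) = (n - 1)(n - 8) / -6
  L_2(n) = (n - 1)(n - 7) / 7
Then P(n) = 3/2·L_0(n) - 171/2·L_1(n) - 114·L_2(n).
Expanding and collecting terms gives P(n) = -2n^2 + (3/2)n + 2.
Evaluating at n = 6: P(6) = -61.

-61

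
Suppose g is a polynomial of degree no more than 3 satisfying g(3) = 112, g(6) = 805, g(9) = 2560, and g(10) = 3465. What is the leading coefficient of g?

Write g(t) = at^3 + bt^2 + ct + d. Substituting each data point gives a linear system:
  27a + 9b + 3c + d = 112
  216a + 36b + 6c + d = 805
  729a + 81b + 9c + d = 2560
  1000a + 100b + 10c + d = 3465
Solving the system yields a = 3, b = 5, c = -3, d = -5.
So g(t) = 3t^3 + 5t^2 - 3t - 5.
The leading coefficient is 3.

3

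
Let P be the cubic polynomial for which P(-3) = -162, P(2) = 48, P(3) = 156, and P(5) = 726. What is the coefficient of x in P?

-1

Write P(x) = ax^3 + bx^2 + cx + d. Substituting each data point gives a linear system:
  -27a + 9b - 3c + d = -162
  8a + 4b + 2c + d = 48
  27a + 9b + 3c + d = 156
  125a + 25b + 5c + d = 726
Solving the system yields a = 6, b = -1, c = -1, d = 6.
So P(x) = 6x³ - x² - x + 6.
The coefficient of x is -1.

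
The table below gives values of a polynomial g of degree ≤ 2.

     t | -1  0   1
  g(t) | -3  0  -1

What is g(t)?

g(t) = -2t^2 + t

Using the Lagrange interpolation formula with nodes -1, 0, 1:
  L_0(t) = t(t - 1) / 2
  L_1(t) = (t + 1)(t - 1) / -1
  L_2(t) = (t + 1)t / 2
Then g(t) = -3·L_0(t) + 0·L_1(t) - 1·L_2(t).
Expanding and collecting terms gives g(t) = -2t² + t.
Check: g(1) = -1. ✓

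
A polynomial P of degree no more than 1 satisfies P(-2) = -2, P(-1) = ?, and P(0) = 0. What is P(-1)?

On equispaced nodes a degree-1 polynomial has vanishing second forward difference, so
  P(-2) - 2·P(-1) + P(0) = 0.
Substituting the known values and solving for P(-1):
  -2·P(-1) = 2
  P(-1) = -1.

-1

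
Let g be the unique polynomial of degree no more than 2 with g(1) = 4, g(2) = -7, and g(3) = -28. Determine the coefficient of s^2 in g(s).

-5

Write g(s) = as^2 + bs + c. Substituting each data point gives a linear system:
  a + b + c = 4
  4a + 2b + c = -7
  9a + 3b + c = -28
Solving the system yields a = -5, b = 4, c = 5.
So g(s) = -5s² + 4s + 5.
The leading coefficient is -5.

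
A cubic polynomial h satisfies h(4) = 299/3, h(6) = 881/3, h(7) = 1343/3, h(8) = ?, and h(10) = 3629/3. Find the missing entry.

The 4 known points determine the degree-3 polynomial uniquely.
Write h(t) = at^3 + bt^2 + ct + d. Substituting each data point gives a linear system:
  64a + 16b + 4c + d = 299/3
  216a + 36b + 6c + d = 881/3
  343a + 49b + 7c + d = 1343/3
  1000a + 100b + 10c + d = 3629/3
Solving the system yields a = 1, b = 2, c = 1, d = -1/3.
So h(t) = t^3 + 2t^2 + t - 1/3.
Then h(8) = 1943/3.

1943/3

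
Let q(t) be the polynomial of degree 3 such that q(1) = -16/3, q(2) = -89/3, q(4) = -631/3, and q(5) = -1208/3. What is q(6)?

Using the Lagrange interpolation formula with nodes 1, 2, 4, 5:
  L_0(t) = (t - 2)(t - 4)(t - 5) / -12
  L_1(t) = (t - 1)(t - 4)(t - 5) / 6
  L_2(t) = (t - 1)(t - 2)(t - 5) / -6
  L_3(t) = (t - 1)(t - 2)(t - 4) / 12
Then q(t) = -16/3·L_0(t) - 89/3·L_1(t) - 631/3·L_2(t) - 1208/3·L_3(t).
Expanding and collecting terms gives q(t) = -3t³ - t² - (1/3)t - 1.
Evaluating at t = 6: q(6) = -687.

-687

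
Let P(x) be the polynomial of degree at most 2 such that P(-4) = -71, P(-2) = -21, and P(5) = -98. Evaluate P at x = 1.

-6

Write P(x) = ax^2 + bx + c. Substituting each data point gives a linear system:
  16a - 4b + c = -71
  4a - 2b + c = -21
  25a + 5b + c = -98
Solving the system yields a = -4, b = 1, c = -3.
So P(x) = -4x² + x - 3.
Then P(1) = -6.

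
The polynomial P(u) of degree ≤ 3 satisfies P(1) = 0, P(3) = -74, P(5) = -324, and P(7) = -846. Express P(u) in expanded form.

Write P(u) = au^3 + bu^2 + cu + d. Substituting each data point gives a linear system:
  a + b + c + d = 0
  27a + 9b + 3c + d = -74
  125a + 25b + 5c + d = -324
  343a + 49b + 7c + d = -846
Solving the system yields a = -2, b = -4, c = 5, d = 1.
So P(u) = -2u³ - 4u² + 5u + 1.
Check: P(7) = -846. ✓

P(u) = -2u^3 - 4u^2 + 5u + 1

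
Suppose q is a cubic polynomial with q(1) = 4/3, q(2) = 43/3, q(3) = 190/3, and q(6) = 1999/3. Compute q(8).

5065/3

Write q(x) = ax^3 + bx^2 + cx + d. Substituting each data point gives a linear system:
  a + b + c + d = 4/3
  8a + 4b + 2c + d = 43/3
  27a + 9b + 3c + d = 190/3
  216a + 36b + 6c + d = 1999/3
Solving the system yields a = 4, b = -6, c = 3, d = 1/3.
So q(x) = 4x^3 - 6x^2 + 3x + 1/3.
Then q(8) = 5065/3.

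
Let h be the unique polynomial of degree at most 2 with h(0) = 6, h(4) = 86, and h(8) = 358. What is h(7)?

Write h(n) = an^2 + bn + c. Substituting each data point gives a linear system:
  c = 6
  16a + 4b + c = 86
  64a + 8b + c = 358
Solving the system yields a = 6, b = -4, c = 6.
So h(n) = 6n^2 - 4n + 6.
Then h(7) = 272.

272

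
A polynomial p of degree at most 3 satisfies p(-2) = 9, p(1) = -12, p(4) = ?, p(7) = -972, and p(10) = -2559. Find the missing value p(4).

On equispaced nodes a degree-3 polynomial has vanishing fourth forward difference, so
  p(-2) - 4·p(1) + 6·p(4) - 4·p(7) + p(10) = 0.
Substituting the known values and solving for p(4):
  6·p(4) = -1386
  p(4) = -231.

-231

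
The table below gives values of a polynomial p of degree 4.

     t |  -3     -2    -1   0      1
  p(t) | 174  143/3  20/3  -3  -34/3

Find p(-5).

3056/3

Using the Lagrange interpolation formula with nodes -3, -2, -1, 0, 1:
  L_0(t) = (t + 2)(t + 1)t(t - 1) / 24
  L_1(t) = (t + 3)(t + 1)t(t - 1) / -6
  L_2(t) = (t + 3)(t + 2)t(t - 1) / 4
  L_3(t) = (t + 3)(t + 2)(t + 1)(t - 1) / -6
  L_4(t) = (t + 3)(t + 2)(t + 1)t / 24
Then p(t) = 174·L_0(t) + 143/3·L_1(t) + 20/3·L_2(t) - 3·L_3(t) - 34/3·L_4(t).
Expanding and collecting terms gives p(t) = t^4 - 3t^3 - (1/3)t^2 - 6t - 3.
Evaluating at t = -5: p(-5) = 3056/3.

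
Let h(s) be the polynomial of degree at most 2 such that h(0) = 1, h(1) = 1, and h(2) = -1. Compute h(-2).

Forward differences of the values at s = 0, 1, 2:
  h  : 1  1  -1
  Δ  : 0  -2
  Δ^2: -2
The second differences are constant, confirming degree 2.
Interpolating (Newton forward form) and evaluating at s = -2 gives h(-2) = -5.

-5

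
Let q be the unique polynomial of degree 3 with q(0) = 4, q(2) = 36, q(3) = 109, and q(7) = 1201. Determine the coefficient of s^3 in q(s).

Write q(s) = as^3 + bs^2 + cs + d. Substituting each data point gives a linear system:
  d = 4
  8a + 4b + 2c + d = 36
  27a + 9b + 3c + d = 109
  343a + 49b + 7c + d = 1201
Solving the system yields a = 3, b = 4, c = -4, d = 4.
So q(s) = 3s^3 + 4s^2 - 4s + 4.
The leading coefficient is 3.

3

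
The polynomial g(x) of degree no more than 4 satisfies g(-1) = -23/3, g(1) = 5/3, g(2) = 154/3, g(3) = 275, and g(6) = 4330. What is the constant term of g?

0

Write g(x) = ax^4 + bx^3 + cx^2 + dx + e. Substituting each data point gives a linear system:
  a - b + c - d + e = -23/3
  a + b + c + d + e = 5/3
  16a + 8b + 4c + 2d + e = 154/3
  81a + 27b + 9c + 3d + e = 275
  1296a + 216b + 36c + 6d + e = 4330
Solving the system yields a = 3, b = 3, c = -6, d = 5/3, e = 0.
So g(x) = 3x^4 + 3x^3 - 6x^2 + (5/3)x.
The constant term is 0.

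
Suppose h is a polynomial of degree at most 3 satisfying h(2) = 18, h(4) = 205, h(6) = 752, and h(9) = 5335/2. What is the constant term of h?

-1

Write h(t) = at^3 + bt^2 + ct + d. Substituting each data point gives a linear system:
  8a + 4b + 2c + d = 18
  64a + 16b + 4c + d = 205
  216a + 36b + 6c + d = 752
  729a + 81b + 9c + d = 5335/2
Solving the system yields a = 4, b = -3, c = -1/2, d = -1.
So h(t) = 4t^3 - 3t^2 - (1/2)t - 1.
The constant term is -1.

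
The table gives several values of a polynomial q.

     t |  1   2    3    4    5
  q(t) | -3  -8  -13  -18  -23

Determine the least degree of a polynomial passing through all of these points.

1

Forward differences of the values at t = 1, 2, 3, 4, 5:
  q  : -3  -8  -13  -18  -23
  Δ  : -5  -5  -5  -5
  Δ^2: 0  0  0
  Δ^3: 0  0
  Δ^4: 0
The first differences are constant (-5) and nonzero, while all higher differences vanish, so the minimal degree is 1.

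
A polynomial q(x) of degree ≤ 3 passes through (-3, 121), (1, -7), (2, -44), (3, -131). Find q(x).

Write q(x) = ax^3 + bx^2 + cx + d. Substituting each data point gives a linear system:
  -27a + 9b - 3c + d = 121
  a + b + c + d = -7
  8a + 4b + 2c + d = -44
  27a + 9b + 3c + d = -131
Solving the system yields a = -4, b = -1, c = -6, d = 4.
So q(x) = -4x³ - x² - 6x + 4.
Check: q(3) = -131. ✓

q(x) = -4x^3 - x^2 - 6x + 4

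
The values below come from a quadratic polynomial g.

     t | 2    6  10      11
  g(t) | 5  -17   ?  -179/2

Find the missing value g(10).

The 3 known points determine the degree-2 polynomial uniquely.
Write g(t) = at^2 + bt + c. Substituting each data point gives a linear system:
  4a + 2b + c = 5
  36a + 6b + c = -17
  121a + 11b + c = -179/2
Solving the system yields a = -1, b = 5/2, c = 4.
So g(t) = -t^2 + (5/2)t + 4.
Then g(10) = -71.

-71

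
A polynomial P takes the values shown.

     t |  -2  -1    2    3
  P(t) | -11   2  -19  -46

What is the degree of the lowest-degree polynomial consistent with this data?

Divided differences on the nodes -2, -1, 2, 3:
  order 0: -11  2  -19  -46
  order 1: 13  -7  -27
  order 2: -5  -5
  order 3: 0
The order-2 divided differences are all -5 (nonzero) and every higher order vanishes, so the data lies on a polynomial of degree exactly 2.

2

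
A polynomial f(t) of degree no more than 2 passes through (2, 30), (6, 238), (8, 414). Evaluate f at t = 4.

Using the Lagrange interpolation formula with nodes 2, 6, 8:
  L_0(t) = (t - 6)(t - 8) / 24
  L_1(t) = (t - 2)(t - 8) / -8
  L_2(t) = (t - 2)(t - 6) / 12
Then f(t) = 30·L_0(t) + 238·L_1(t) + 414·L_2(t).
Expanding and collecting terms gives f(t) = 6t² + 4t - 2.
Evaluating at t = 4: f(4) = 110.

110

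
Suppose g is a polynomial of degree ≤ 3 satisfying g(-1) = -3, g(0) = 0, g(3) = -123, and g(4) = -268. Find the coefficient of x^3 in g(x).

-3

Write g(x) = ax^3 + bx^2 + cx + d. Substituting each data point gives a linear system:
  -a + b - c + d = -3
  d = 0
  27a + 9b + 3c + d = -123
  64a + 16b + 4c + d = -268
Solving the system yields a = -3, b = -5, c = 1, d = 0.
So g(x) = -3x³ - 5x² + x.
The leading coefficient is -3.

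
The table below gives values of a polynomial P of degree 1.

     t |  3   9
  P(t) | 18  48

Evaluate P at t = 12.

Write P(t) = at + b. Substituting each data point gives a linear system:
  3a + b = 18
  9a + b = 48
Solving the system yields a = 5, b = 3.
So P(t) = 5t + 3.
Then P(12) = 63.

63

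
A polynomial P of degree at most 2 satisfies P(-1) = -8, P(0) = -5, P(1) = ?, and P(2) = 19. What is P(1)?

4

On equispaced nodes a degree-2 polynomial has vanishing third forward difference, so
  - P(-1) + 3·P(0) - 3·P(1) + P(2) = 0.
Substituting the known values and solving for P(1):
  -3·P(1) = -12
  P(1) = 4.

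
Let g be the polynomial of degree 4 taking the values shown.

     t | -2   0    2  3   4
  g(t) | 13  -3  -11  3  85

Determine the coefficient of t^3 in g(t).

-2

Write g(t) = at^4 + bt^3 + ct^2 + dt + e. Substituting each data point gives a linear system:
  16a - 8b + 4c - 2d + e = 13
  e = -3
  16a + 8b + 4c + 2d + e = -11
  81a + 27b + 9c + 3d + e = 3
  256a + 64b + 16c + 4d + e = 85
Solving the system yields a = 1, b = -2, c = -3, d = 2, e = -3.
So g(t) = t^4 - 2t^3 - 3t^2 + 2t - 3.
The coefficient of t^3 is -2.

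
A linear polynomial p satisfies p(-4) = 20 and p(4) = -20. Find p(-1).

Using the Lagrange interpolation formula with nodes -4, 4:
  L_0(x) = (x - 4) / -8
  L_1(x) = (x + 4) / 8
Then p(x) = 20·L_0(x) - 20·L_1(x).
Expanding and collecting terms gives p(x) = -5x.
Evaluating at x = -1: p(-1) = 5.

5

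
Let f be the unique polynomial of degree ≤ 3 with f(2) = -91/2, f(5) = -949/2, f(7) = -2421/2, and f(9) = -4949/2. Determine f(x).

Using the Lagrange interpolation formula with nodes 2, 5, 7, 9:
  L_0(x) = (x - 5)(x - 7)(x - 9) / -105
  L_1(x) = (x - 2)(x - 7)(x - 9) / 24
  L_2(x) = (x - 2)(x - 5)(x - 9) / -20
  L_3(x) = (x - 2)(x - 5)(x - 7) / 56
Then f(x) = -91/2·L_0(x) - 949/2·L_1(x) - 2421/2·L_2(x) - 4949/2·L_3(x).
Expanding and collecting terms gives f(x) = -3x^3 - 3x^2 - 5x + 1/2.
Check: f(2) = -91/2. ✓

f(x) = -3x^3 - 3x^2 - 5x + 1/2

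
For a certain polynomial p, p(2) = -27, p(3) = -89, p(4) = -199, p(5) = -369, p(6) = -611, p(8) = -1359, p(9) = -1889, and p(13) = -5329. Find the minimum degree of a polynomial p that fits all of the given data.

Divided differences on the nodes 2, 3, 4, 5, 6, 8, 9, 13:
  order 0: -27  -89  -199  -369  -611  -1359  -1889  -5329
  order 1: -62  -110  -170  -242  -374  -530  -860
  order 2: -24  -30  -36  -44  -52  -66
  order 3: -2  -2  -2  -2  -2
  order 4: 0  0  0  0
  order 5: 0  0  0
  order 6: 0  0
  order 7: 0
The order-3 divided differences are all -2 (nonzero) and every higher order vanishes, so the data lies on a polynomial of degree exactly 3.

3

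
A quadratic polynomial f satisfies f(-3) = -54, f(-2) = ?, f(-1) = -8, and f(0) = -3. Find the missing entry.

On equispaced nodes a degree-2 polynomial has vanishing third forward difference, so
  - f(-3) + 3·f(-2) - 3·f(-1) + f(0) = 0.
Substituting the known values and solving for f(-2):
  3·f(-2) = -75
  f(-2) = -25.

-25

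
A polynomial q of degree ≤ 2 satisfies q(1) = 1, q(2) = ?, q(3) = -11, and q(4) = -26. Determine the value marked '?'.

On equispaced nodes a degree-2 polynomial has vanishing third forward difference, so
  - q(1) + 3·q(2) - 3·q(3) + q(4) = 0.
Substituting the known values and solving for q(2):
  3·q(2) = -6
  q(2) = -2.

-2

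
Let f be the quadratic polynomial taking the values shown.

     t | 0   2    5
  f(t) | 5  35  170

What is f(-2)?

23

Write f(t) = at^2 + bt + c. Substituting each data point gives a linear system:
  c = 5
  4a + 2b + c = 35
  25a + 5b + c = 170
Solving the system yields a = 6, b = 3, c = 5.
So f(t) = 6t² + 3t + 5.
Then f(-2) = 23.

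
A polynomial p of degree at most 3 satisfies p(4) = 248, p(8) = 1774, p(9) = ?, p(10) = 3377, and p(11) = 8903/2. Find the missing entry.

4981/2

The 4 known points determine the degree-3 polynomial uniquely.
Write p(x) = ax^3 + bx^2 + cx + d. Substituting each data point gives a linear system:
  64a + 16b + 4c + d = 248
  512a + 64b + 8c + d = 1774
  1000a + 100b + 10c + d = 3377
  1331a + 121b + 11c + d = 8903/2
Solving the system yields a = 3, b = 4, c = -5/2, d = 2.
So p(x) = 3x^3 + 4x^2 - (5/2)x + 2.
Then p(9) = 4981/2.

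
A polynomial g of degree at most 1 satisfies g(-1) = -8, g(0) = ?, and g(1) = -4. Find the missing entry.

On equispaced nodes a degree-1 polynomial has vanishing second forward difference, so
  g(-1) - 2·g(0) + g(1) = 0.
Substituting the known values and solving for g(0):
  -2·g(0) = 12
  g(0) = -6.

-6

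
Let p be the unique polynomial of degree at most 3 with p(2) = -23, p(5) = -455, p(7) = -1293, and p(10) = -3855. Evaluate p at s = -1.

Write p(s) = as^3 + bs^2 + cs + d. Substituting each data point gives a linear system:
  8a + 4b + 2c + d = -23
  125a + 25b + 5c + d = -455
  343a + 49b + 7c + d = -1293
  1000a + 100b + 10c + d = -3855
Solving the system yields a = -4, b = 1, c = 5, d = -5.
So p(s) = -4s^3 + s^2 + 5s - 5.
Then p(-1) = -5.

-5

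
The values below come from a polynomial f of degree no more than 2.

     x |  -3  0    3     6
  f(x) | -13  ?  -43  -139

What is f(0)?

-1

On equispaced nodes a degree-2 polynomial has vanishing third forward difference, so
  - f(-3) + 3·f(0) - 3·f(3) + f(6) = 0.
Substituting the known values and solving for f(0):
  3·f(0) = -3
  f(0) = -1.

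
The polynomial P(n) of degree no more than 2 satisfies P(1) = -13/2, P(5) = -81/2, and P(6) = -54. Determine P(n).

Using the Lagrange interpolation formula with nodes 1, 5, 6:
  L_0(n) = (n - 5)(n - 6) / 20
  L_1(n) = (n - 1)(n - 6) / -4
  L_2(n) = (n - 1)(n - 5) / 5
Then P(n) = -13/2·L_0(n) - 81/2·L_1(n) - 54·L_2(n).
Expanding and collecting terms gives P(n) = -n^2 - (5/2)n - 3.
Check: P(6) = -54. ✓

P(n) = -n^2 - (5/2)n - 3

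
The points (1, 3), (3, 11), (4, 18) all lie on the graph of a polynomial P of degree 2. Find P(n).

Write P(n) = an^2 + bn + c. Substituting each data point gives a linear system:
  a + b + c = 3
  9a + 3b + c = 11
  16a + 4b + c = 18
Solving the system yields a = 1, b = 0, c = 2.
So P(n) = n^2 + 2.
Check: P(3) = 11. ✓

P(n) = n^2 + 2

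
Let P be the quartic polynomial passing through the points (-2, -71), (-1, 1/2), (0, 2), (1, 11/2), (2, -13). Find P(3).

Using the Lagrange interpolation formula with nodes -2, -1, 0, 1, 2:
  L_0(n) = (n + 1)n(n - 1)(n - 2) / 24
  L_1(n) = (n + 2)n(n - 1)(n - 2) / -6
  L_2(n) = (n + 2)(n + 1)(n - 1)(n - 2) / 4
  L_3(n) = (n + 2)(n + 1)n(n - 2) / -6
  L_4(n) = (n + 2)(n + 1)n(n - 1) / 24
Then P(n) = -71·L_0(n) + 1/2·L_1(n) + 2·L_2(n) + 11/2·L_3(n) - 13·L_4(n).
Expanding and collecting terms gives P(n) = -4n^4 + 4n^3 + 5n^2 - (3/2)n + 2.
Evaluating at n = 3: P(3) = -347/2.

-347/2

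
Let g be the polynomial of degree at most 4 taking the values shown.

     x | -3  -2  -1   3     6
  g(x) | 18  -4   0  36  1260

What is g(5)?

570

Using the Lagrange interpolation formula with nodes -3, -2, -1, 3, 6:
  L_0(x) = (x + 2)(x + 1)(x - 3)(x - 6) / 108
  L_1(x) = (x + 3)(x + 1)(x - 3)(x - 6) / -40
  L_2(x) = (x + 3)(x + 2)(x - 3)(x - 6) / 56
  L_3(x) = (x + 3)(x + 2)(x + 1)(x - 6) / -360
  L_4(x) = (x + 3)(x + 2)(x + 1)(x - 3) / 1512
Then g(x) = 18·L_0(x) - 4·L_1(x) + 0·L_2(x) + 36·L_3(x) + 1260·L_4(x).
Expanding and collecting terms gives g(x) = x^4 + x^3 - 6x^2 - 6x.
Evaluating at x = 5: g(5) = 570.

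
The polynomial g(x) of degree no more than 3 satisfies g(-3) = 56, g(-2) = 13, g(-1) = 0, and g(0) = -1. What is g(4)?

Write g(x) = ax^3 + bx^2 + cx + d. Substituting each data point gives a linear system:
  -27a + 9b - 3c + d = 56
  -8a + 4b - 2c + d = 13
  -a + b - c + d = 0
  d = -1
Solving the system yields a = -3, b = -3, c = -1, d = -1.
So g(x) = -3x^3 - 3x^2 - x - 1.
Then g(4) = -245.

-245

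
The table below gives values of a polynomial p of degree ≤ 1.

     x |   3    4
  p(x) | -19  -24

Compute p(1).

Write p(x) = ax + b. Substituting each data point gives a linear system:
  3a + b = -19
  4a + b = -24
Solving the system yields a = -5, b = -4.
So p(x) = -5x - 4.
Then p(1) = -9.

-9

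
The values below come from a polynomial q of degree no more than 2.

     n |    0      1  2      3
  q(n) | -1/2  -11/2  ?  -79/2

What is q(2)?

-37/2

The 3 known points determine the degree-2 polynomial uniquely.
Write q(n) = an^2 + bn + c. Substituting each data point gives a linear system:
  c = -1/2
  a + b + c = -11/2
  9a + 3b + c = -79/2
Solving the system yields a = -4, b = -1, c = -1/2.
So q(n) = -4n^2 - n - 1/2.
Then q(2) = -37/2.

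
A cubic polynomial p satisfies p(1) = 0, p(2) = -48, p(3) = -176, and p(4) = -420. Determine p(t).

p(t) = -6t^3 - 4t^2 + 6t + 4

Using the Lagrange interpolation formula with nodes 1, 2, 3, 4:
  L_0(t) = (t - 2)(t - 3)(t - 4) / -6
  L_1(t) = (t - 1)(t - 3)(t - 4) / 2
  L_2(t) = (t - 1)(t - 2)(t - 4) / -2
  L_3(t) = (t - 1)(t - 2)(t - 3) / 6
Then p(t) = 0·L_0(t) - 48·L_1(t) - 176·L_2(t) - 420·L_3(t).
Expanding and collecting terms gives p(t) = -6t^3 - 4t^2 + 6t + 4.
Check: p(4) = -420. ✓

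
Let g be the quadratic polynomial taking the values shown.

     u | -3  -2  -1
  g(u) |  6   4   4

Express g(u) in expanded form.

g(u) = u^2 + 3u + 6

Write g(u) = au^2 + bu + c. Substituting each data point gives a linear system:
  9a - 3b + c = 6
  4a - 2b + c = 4
  a - b + c = 4
Solving the system yields a = 1, b = 3, c = 6.
So g(u) = u^2 + 3u + 6.
Check: g(-1) = 4. ✓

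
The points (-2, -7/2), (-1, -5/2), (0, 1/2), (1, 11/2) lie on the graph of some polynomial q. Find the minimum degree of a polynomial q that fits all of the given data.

Forward differences of the values at x = -2, -1, 0, 1:
  q  : -7/2  -5/2  1/2  11/2
  Δ  : 1  3  5
  Δ^2: 2  2
  Δ^3: 0
The second differences are constant (2) and nonzero, while all higher differences vanish, so the minimal degree is 2.

2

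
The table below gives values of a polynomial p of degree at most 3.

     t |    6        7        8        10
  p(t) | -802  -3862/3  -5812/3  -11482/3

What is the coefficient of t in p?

Write p(t) = at^3 + bt^2 + ct + d. Substituting each data point gives a linear system:
  216a + 36b + 6c + d = -802
  343a + 49b + 7c + d = -3862/3
  512a + 64b + 8c + d = -5812/3
  1000a + 100b + 10c + d = -11482/3
Solving the system yields a = -4, b = 5/3, c = 1, d = -4.
So p(t) = -4t³ + (5/3)t² + t - 4.
The coefficient of t is 1.

1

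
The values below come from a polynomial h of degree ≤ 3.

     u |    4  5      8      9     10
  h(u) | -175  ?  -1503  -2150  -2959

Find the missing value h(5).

-354

The 4 known points determine the degree-3 polynomial uniquely.
Write h(u) = au^3 + bu^2 + cu + d. Substituting each data point gives a linear system:
  64a + 16b + 4c + d = -175
  512a + 64b + 8c + d = -1503
  729a + 81b + 9c + d = -2150
  1000a + 100b + 10c + d = -2959
Solving the system yields a = -3, b = 0, c = 4, d = 1.
So h(u) = -3u³ + 4u + 1.
Then h(5) = -354.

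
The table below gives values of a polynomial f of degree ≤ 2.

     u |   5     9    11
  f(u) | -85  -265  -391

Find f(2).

-13

Using the Lagrange interpolation formula with nodes 5, 9, 11:
  L_0(u) = (u - 9)(u - 11) / 24
  L_1(u) = (u - 5)(u - 11) / -8
  L_2(u) = (u - 5)(u - 9) / 12
Then f(u) = -85·L_0(u) - 265·L_1(u) - 391·L_2(u).
Expanding and collecting terms gives f(u) = -3u^2 - 3u + 5.
Evaluating at u = 2: f(2) = -13.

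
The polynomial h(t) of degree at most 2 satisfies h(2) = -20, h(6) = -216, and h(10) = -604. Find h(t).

h(t) = -6t^2 - t + 6

Using the Lagrange interpolation formula with nodes 2, 6, 10:
  L_0(t) = (t - 6)(t - 10) / 32
  L_1(t) = (t - 2)(t - 10) / -16
  L_2(t) = (t - 2)(t - 6) / 32
Then h(t) = -20·L_0(t) - 216·L_1(t) - 604·L_2(t).
Expanding and collecting terms gives h(t) = -6t² - t + 6.
Check: h(10) = -604. ✓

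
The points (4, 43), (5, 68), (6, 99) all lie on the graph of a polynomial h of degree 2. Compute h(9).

228

Forward differences of the values at s = 4, 5, 6:
  h  : 43  68  99
  Δ  : 25  31
  Δ^2: 6
The second differences are constant, confirming degree 2.
Interpolating (Newton forward form) and evaluating at s = 9 gives h(9) = 228.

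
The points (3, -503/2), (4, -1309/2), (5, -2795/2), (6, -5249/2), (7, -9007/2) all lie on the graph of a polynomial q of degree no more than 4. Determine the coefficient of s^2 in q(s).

Write q(s) = as^4 + bs^3 + cs^2 + ds + e. Substituting each data point gives a linear system:
  81a + 27b + 9c + 3d + e = -503/2
  256a + 64b + 16c + 4d + e = -1309/2
  625a + 125b + 25c + 5d + e = -2795/2
  1296a + 216b + 36c + 6d + e = -5249/2
  2401a + 343b + 49c + 7d + e = -9007/2
Solving the system yields a = -1, b = -6, c = -1, d = 1, e = -5/2.
So q(s) = -s⁴ - 6s³ - s² + s - 5/2.
The coefficient of s^2 is -1.

-1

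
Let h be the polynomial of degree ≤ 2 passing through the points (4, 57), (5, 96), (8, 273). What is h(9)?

352

Write h(x) = ax^2 + bx + c. Substituting each data point gives a linear system:
  16a + 4b + c = 57
  25a + 5b + c = 96
  64a + 8b + c = 273
Solving the system yields a = 5, b = -6, c = 1.
So h(x) = 5x² - 6x + 1.
Then h(9) = 352.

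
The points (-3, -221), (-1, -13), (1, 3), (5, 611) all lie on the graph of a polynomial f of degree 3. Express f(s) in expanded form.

f(s) = 6s^3 - 6s^2 + 2s + 1

Write f(s) = as^3 + bs^2 + cs + d. Substituting each data point gives a linear system:
  -27a + 9b - 3c + d = -221
  -a + b - c + d = -13
  a + b + c + d = 3
  125a + 25b + 5c + d = 611
Solving the system yields a = 6, b = -6, c = 2, d = 1.
So f(s) = 6s^3 - 6s^2 + 2s + 1.
Check: f(-3) = -221. ✓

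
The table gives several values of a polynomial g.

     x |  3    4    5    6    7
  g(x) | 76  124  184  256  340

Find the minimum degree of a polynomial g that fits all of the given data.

Forward differences of the values at x = 3, 4, 5, 6, 7:
  g  : 76  124  184  256  340
  Δ  : 48  60  72  84
  Δ^2: 12  12  12
  Δ^3: 0  0
  Δ^4: 0
The second differences are constant (12) and nonzero, while all higher differences vanish, so the minimal degree is 2.

2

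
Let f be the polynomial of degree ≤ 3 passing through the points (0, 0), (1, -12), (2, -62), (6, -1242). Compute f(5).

Write f(s) = as^3 + bs^2 + cs + d. Substituting each data point gives a linear system:
  d = 0
  a + b + c + d = -12
  8a + 4b + 2c + d = -62
  216a + 36b + 6c + d = -1242
Solving the system yields a = -5, b = -4, c = -3, d = 0.
So f(s) = -5s^3 - 4s^2 - 3s.
Then f(5) = -740.

-740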